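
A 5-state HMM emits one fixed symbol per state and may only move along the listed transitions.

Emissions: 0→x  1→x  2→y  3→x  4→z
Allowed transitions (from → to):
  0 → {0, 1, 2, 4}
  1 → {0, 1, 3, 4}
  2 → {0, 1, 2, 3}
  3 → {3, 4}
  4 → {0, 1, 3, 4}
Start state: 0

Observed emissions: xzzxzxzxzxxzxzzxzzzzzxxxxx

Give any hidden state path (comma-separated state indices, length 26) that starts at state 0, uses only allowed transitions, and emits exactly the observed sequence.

  t0 'x' -> {0,1,3}, take 0 (start)
  t1 'z' -> {4}, take 4 (0->4 ok)
  t2 'z' -> {4}, take 4 (4->4 ok)
  t3 'x' -> {0,1,3}, take 3 (4->3 ok)
  t4 'z' -> {4}, take 4 (3->4 ok)
  t5 'x' -> {0,1,3}, take 3 (4->3 ok)
  t6 'z' -> {4}, take 4 (3->4 ok)
  t7 'x' -> {0,1,3}, take 3 (4->3 ok)
  t8 'z' -> {4}, take 4 (3->4 ok)
  t9 'x' -> {0,1,3}, take 0 (4->0 ok)
  t10 'x' -> {0,1,3}, take 0 (0->0 ok)
  t11 'z' -> {4}, take 4 (0->4 ok)
  t12 'x' -> {0,1,3}, take 3 (4->3 ok)
  t13 'z' -> {4}, take 4 (3->4 ok)
  t14 'z' -> {4}, take 4 (4->4 ok)
  t15 'x' -> {0,1,3}, take 1 (4->1 ok)
  t16 'z' -> {4}, take 4 (1->4 ok)
  t17 'z' -> {4}, take 4 (4->4 ok)
  t18 'z' -> {4}, take 4 (4->4 ok)
  t19 'z' -> {4}, take 4 (4->4 ok)
  t20 'z' -> {4}, take 4 (4->4 ok)
  t21 'x' -> {0,1,3}, take 3 (4->3 ok)
  t22 'x' -> {0,1,3}, take 3 (3->3 ok)
  t23 'x' -> {0,1,3}, take 3 (3->3 ok)
  t24 'x' -> {0,1,3}, take 3 (3->3 ok)
  t25 'x' -> {0,1,3}, take 3 (3->3 ok)

0,4,4,3,4,3,4,3,4,0,0,4,3,4,4,1,4,4,4,4,4,3,3,3,3,3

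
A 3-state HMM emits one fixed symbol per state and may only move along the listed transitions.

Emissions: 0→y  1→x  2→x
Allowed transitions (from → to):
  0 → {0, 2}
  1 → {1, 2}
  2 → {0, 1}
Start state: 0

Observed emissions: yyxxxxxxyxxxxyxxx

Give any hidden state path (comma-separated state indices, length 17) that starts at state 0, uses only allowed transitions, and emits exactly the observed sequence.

0,0,2,1,2,1,1,2,0,2,1,1,2,0,2,1,2

  [0] y  {0}  => 0  start
  [1] y  {0}  => 0  0->0 ok
  [2] x  {1,2}  => 2  0->2 ok
  [3] x  {1,2}  => 1  2->1 ok
  [4] x  {1,2}  => 2  1->2 ok
  [5] x  {1,2}  => 1  2->1 ok
  [6] x  {1,2}  => 1  1->1 ok
  [7] x  {1,2}  => 2  1->2 ok
  [8] y  {0}  => 0  2->0 ok
  [9] x  {1,2}  => 2  0->2 ok
  [10] x  {1,2}  => 1  2->1 ok
  [11] x  {1,2}  => 1  1->1 ok
  [12] x  {1,2}  => 2  1->2 ok
  [13] y  {0}  => 0  2->0 ok
  [14] x  {1,2}  => 2  0->2 ok
  [15] x  {1,2}  => 1  2->1 ok
  [16] x  {1,2}  => 2  1->2 ok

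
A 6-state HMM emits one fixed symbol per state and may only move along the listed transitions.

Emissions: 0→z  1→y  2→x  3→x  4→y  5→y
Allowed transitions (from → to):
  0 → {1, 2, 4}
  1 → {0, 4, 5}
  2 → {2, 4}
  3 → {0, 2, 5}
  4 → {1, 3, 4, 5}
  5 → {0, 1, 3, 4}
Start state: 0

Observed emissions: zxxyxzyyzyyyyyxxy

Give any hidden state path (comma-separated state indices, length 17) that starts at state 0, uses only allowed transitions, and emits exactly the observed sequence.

  [0] z  {0}  => 0  start
  [1] x  {2,3}  => 2  0->2 ok
  [2] x  {2,3}  => 2  2->2 ok
  [3] y  {1,4,5}  => 4  2->4 ok
  [4] x  {2,3}  => 3  4->3 ok
  [5] z  {0}  => 0  3->0 ok
  [6] y  {1,4,5}  => 4  0->4 ok
  [7] y  {1,4,5}  => 1  4->1 ok
  [8] z  {0}  => 0  1->0 ok
  [9] y  {1,4,5}  => 1  0->1 ok
  [10] y  {1,4,5}  => 5  1->5 ok
  [11] y  {1,4,5}  => 4  5->4 ok
  [12] y  {1,4,5}  => 4  4->4 ok
  [13] y  {1,4,5}  => 4  4->4 ok
  [14] x  {2,3}  => 3  4->3 ok
  [15] x  {2,3}  => 2  3->2 ok
  [16] y  {1,4,5}  => 4  2->4 ok

0,2,2,4,3,0,4,1,0,1,5,4,4,4,3,2,4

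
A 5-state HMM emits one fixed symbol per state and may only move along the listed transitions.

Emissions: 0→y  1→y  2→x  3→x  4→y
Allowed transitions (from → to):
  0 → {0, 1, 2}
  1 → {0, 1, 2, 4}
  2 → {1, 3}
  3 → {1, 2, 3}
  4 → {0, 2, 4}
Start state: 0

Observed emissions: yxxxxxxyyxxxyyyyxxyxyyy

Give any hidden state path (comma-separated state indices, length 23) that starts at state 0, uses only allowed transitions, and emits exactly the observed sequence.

  t0 'y' -> {0,1,4}, take 0 (start)
  t1 'x' -> {2,3}, take 2 (0->2 ok)
  t2 'x' -> {2,3}, take 3 (2->3 ok)
  t3 'x' -> {2,3}, take 3 (3->3 ok)
  t4 'x' -> {2,3}, take 3 (3->3 ok)
  t5 'x' -> {2,3}, take 3 (3->3 ok)
  t6 'x' -> {2,3}, take 2 (3->2 ok)
  t7 'y' -> {0,1,4}, take 1 (2->1 ok)
  t8 'y' -> {0,1,4}, take 0 (1->0 ok)
  t9 'x' -> {2,3}, take 2 (0->2 ok)
  t10 'x' -> {2,3}, take 3 (2->3 ok)
  t11 'x' -> {2,3}, take 2 (3->2 ok)
  t12 'y' -> {0,1,4}, take 1 (2->1 ok)
  t13 'y' -> {0,1,4}, take 4 (1->4 ok)
  t14 'y' -> {0,1,4}, take 0 (4->0 ok)
  t15 'y' -> {0,1,4}, take 0 (0->0 ok)
  t16 'x' -> {2,3}, take 2 (0->2 ok)
  t17 'x' -> {2,3}, take 3 (2->3 ok)
  t18 'y' -> {0,1,4}, take 1 (3->1 ok)
  t19 'x' -> {2,3}, take 2 (1->2 ok)
  t20 'y' -> {0,1,4}, take 1 (2->1 ok)
  t21 'y' -> {0,1,4}, take 1 (1->1 ok)
  t22 'y' -> {0,1,4}, take 4 (1->4 ok)

0,2,3,3,3,3,2,1,0,2,3,2,1,4,0,0,2,3,1,2,1,1,4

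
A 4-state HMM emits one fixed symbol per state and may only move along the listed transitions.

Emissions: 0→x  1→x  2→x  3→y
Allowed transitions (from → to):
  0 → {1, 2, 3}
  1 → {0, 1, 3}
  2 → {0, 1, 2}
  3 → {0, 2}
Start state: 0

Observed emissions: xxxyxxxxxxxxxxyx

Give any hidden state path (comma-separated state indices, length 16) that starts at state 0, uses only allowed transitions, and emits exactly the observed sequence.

  [0] x  {0,1,2}  => 0  start
  [1] x  {0,1,2}  => 1  0->1 ok
  [2] x  {0,1,2}  => 0  1->0 ok
  [3] y  {3}  => 3  0->3 ok
  [4] x  {0,1,2}  => 2  3->2 ok
  [5] x  {0,1,2}  => 2  2->2 ok
  [6] x  {0,1,2}  => 0  2->0 ok
  [7] x  {0,1,2}  => 2  0->2 ok
  [8] x  {0,1,2}  => 1  2->1 ok
  [9] x  {0,1,2}  => 0  1->0 ok
  [10] x  {0,1,2}  => 2  0->2 ok
  [11] x  {0,1,2}  => 0  2->0 ok
  [12] x  {0,1,2}  => 2  0->2 ok
  [13] x  {0,1,2}  => 1  2->1 ok
  [14] y  {3}  => 3  1->3 ok
  [15] x  {0,1,2}  => 0  3->0 ok

0,1,0,3,2,2,0,2,1,0,2,0,2,1,3,0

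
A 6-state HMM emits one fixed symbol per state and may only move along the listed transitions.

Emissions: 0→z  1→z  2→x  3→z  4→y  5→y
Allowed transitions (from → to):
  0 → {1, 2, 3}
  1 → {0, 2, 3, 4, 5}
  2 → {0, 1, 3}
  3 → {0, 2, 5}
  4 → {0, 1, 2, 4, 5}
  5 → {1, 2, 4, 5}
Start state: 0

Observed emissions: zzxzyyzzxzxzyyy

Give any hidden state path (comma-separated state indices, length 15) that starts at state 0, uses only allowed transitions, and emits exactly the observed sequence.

  0: obs=z cand={0,1,3} pick 0 [start]
  1: obs=z cand={0,1,3} pick 1 [0->1 ok]
  2: obs=x cand={2} pick 2 [1->2 ok]
  3: obs=z cand={0,1,3} pick 1 [2->1 ok]
  4: obs=y cand={4,5} pick 5 [1->5 ok]
  5: obs=y cand={4,5} pick 4 [5->4 ok]
  6: obs=z cand={0,1,3} pick 0 [4->0 ok]
  7: obs=z cand={0,1,3} pick 1 [0->1 ok]
  8: obs=x cand={2} pick 2 [1->2 ok]
  9: obs=z cand={0,1,3} pick 1 [2->1 ok]
  10: obs=x cand={2} pick 2 [1->2 ok]
  11: obs=z cand={0,1,3} pick 3 [2->3 ok]
  12: obs=y cand={4,5} pick 5 [3->5 ok]
  13: obs=y cand={4,5} pick 4 [5->4 ok]
  14: obs=y cand={4,5} pick 5 [4->5 ok]

0,1,2,1,5,4,0,1,2,1,2,3,5,4,5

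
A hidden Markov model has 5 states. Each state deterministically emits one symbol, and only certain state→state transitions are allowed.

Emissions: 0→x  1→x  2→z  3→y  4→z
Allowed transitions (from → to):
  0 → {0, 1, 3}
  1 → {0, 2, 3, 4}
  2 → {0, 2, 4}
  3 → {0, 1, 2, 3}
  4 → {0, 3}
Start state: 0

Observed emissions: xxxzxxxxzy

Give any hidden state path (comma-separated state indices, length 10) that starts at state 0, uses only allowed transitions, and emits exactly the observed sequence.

  0: obs=x cand={0,1} pick 0 [start]
  1: obs=x cand={0,1} pick 0 [0->0 ok]
  2: obs=x cand={0,1} pick 1 [0->1 ok]
  3: obs=z cand={2,4} pick 4 [1->4 ok]
  4: obs=x cand={0,1} pick 0 [4->0 ok]
  5: obs=x cand={0,1} pick 1 [0->1 ok]
  6: obs=x cand={0,1} pick 0 [1->0 ok]
  7: obs=x cand={0,1} pick 1 [0->1 ok]
  8: obs=z cand={2,4} pick 4 [1->4 ok]
  9: obs=y cand={3} pick 3 [4->3 ok]

0,0,1,4,0,1,0,1,4,3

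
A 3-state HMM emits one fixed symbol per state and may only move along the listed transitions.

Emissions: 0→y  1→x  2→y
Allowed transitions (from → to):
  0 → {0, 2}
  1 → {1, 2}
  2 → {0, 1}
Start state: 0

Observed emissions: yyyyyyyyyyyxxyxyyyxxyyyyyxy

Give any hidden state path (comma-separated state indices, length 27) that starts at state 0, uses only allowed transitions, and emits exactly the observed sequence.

0,2,0,0,0,0,0,0,0,0,2,1,1,2,1,2,0,2,1,1,2,0,2,0,2,1,2

  pos 0: y in {0,2}, choose 0; start
  pos 1: y in {0,2}, choose 2; 0->2 ok
  pos 2: y in {0,2}, choose 0; 2->0 ok
  pos 3: y in {0,2}, choose 0; 0->0 ok
  pos 4: y in {0,2}, choose 0; 0->0 ok
  pos 5: y in {0,2}, choose 0; 0->0 ok
  pos 6: y in {0,2}, choose 0; 0->0 ok
  pos 7: y in {0,2}, choose 0; 0->0 ok
  pos 8: y in {0,2}, choose 0; 0->0 ok
  pos 9: y in {0,2}, choose 0; 0->0 ok
  pos 10: y in {0,2}, choose 2; 0->2 ok
  pos 11: x in {1}, choose 1; 2->1 ok
  pos 12: x in {1}, choose 1; 1->1 ok
  pos 13: y in {0,2}, choose 2; 1->2 ok
  pos 14: x in {1}, choose 1; 2->1 ok
  pos 15: y in {0,2}, choose 2; 1->2 ok
  pos 16: y in {0,2}, choose 0; 2->0 ok
  pos 17: y in {0,2}, choose 2; 0->2 ok
  pos 18: x in {1}, choose 1; 2->1 ok
  pos 19: x in {1}, choose 1; 1->1 ok
  pos 20: y in {0,2}, choose 2; 1->2 ok
  pos 21: y in {0,2}, choose 0; 2->0 ok
  pos 22: y in {0,2}, choose 2; 0->2 ok
  pos 23: y in {0,2}, choose 0; 2->0 ok
  pos 24: y in {0,2}, choose 2; 0->2 ok
  pos 25: x in {1}, choose 1; 2->1 ok
  pos 26: y in {0,2}, choose 2; 1->2 ok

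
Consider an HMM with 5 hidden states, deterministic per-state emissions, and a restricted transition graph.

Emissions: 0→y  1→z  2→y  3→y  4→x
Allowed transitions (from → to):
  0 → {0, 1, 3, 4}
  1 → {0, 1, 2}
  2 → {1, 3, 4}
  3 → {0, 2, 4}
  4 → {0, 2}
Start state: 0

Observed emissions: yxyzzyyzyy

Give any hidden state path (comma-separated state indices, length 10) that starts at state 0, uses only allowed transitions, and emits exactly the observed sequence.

0,4,2,1,1,0,0,1,0,0

  [0] y  {0,2,3}  => 0  start
  [1] x  {4}  => 4  0->4 ok
  [2] y  {0,2,3}  => 2  4->2 ok
  [3] z  {1}  => 1  2->1 ok
  [4] z  {1}  => 1  1->1 ok
  [5] y  {0,2,3}  => 0  1->0 ok
  [6] y  {0,2,3}  => 0  0->0 ok
  [7] z  {1}  => 1  0->1 ok
  [8] y  {0,2,3}  => 0  1->0 ok
  [9] y  {0,2,3}  => 0  0->0 ok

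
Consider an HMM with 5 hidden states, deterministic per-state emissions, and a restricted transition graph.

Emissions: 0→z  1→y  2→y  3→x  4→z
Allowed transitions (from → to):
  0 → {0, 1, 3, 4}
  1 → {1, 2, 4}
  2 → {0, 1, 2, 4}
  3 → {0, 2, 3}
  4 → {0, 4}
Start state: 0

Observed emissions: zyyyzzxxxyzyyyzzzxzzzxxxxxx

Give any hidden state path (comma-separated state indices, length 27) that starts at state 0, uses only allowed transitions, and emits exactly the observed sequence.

  pos 0: z in {0,4}, choose 0; start
  pos 1: y in {1,2}, choose 1; 0->1 ok
  pos 2: y in {1,2}, choose 1; 1->1 ok
  pos 3: y in {1,2}, choose 1; 1->1 ok
  pos 4: z in {0,4}, choose 4; 1->4 ok
  pos 5: z in {0,4}, choose 0; 4->0 ok
  pos 6: x in {3}, choose 3; 0->3 ok
  pos 7: x in {3}, choose 3; 3->3 ok
  pos 8: x in {3}, choose 3; 3->3 ok
  pos 9: y in {1,2}, choose 2; 3->2 ok
  pos 10: z in {0,4}, choose 0; 2->0 ok
  pos 11: y in {1,2}, choose 1; 0->1 ok
  pos 12: y in {1,2}, choose 1; 1->1 ok
  pos 13: y in {1,2}, choose 2; 1->2 ok
  pos 14: z in {0,4}, choose 0; 2->0 ok
  pos 15: z in {0,4}, choose 4; 0->4 ok
  pos 16: z in {0,4}, choose 0; 4->0 ok
  pos 17: x in {3}, choose 3; 0->3 ok
  pos 18: z in {0,4}, choose 0; 3->0 ok
  pos 19: z in {0,4}, choose 0; 0->0 ok
  pos 20: z in {0,4}, choose 0; 0->0 ok
  pos 21: x in {3}, choose 3; 0->3 ok
  pos 22: x in {3}, choose 3; 3->3 ok
  pos 23: x in {3}, choose 3; 3->3 ok
  pos 24: x in {3}, choose 3; 3->3 ok
  pos 25: x in {3}, choose 3; 3->3 ok
  pos 26: x in {3}, choose 3; 3->3 ok

0,1,1,1,4,0,3,3,3,2,0,1,1,2,0,4,0,3,0,0,0,3,3,3,3,3,3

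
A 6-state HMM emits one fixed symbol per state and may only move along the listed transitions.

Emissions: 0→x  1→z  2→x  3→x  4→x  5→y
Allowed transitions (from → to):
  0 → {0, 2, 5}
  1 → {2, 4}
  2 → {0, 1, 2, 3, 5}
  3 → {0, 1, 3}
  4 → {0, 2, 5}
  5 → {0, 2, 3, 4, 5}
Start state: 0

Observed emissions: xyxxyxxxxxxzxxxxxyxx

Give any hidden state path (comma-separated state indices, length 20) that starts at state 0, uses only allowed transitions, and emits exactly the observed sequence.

  pos 0: x in {0,2,3,4}, choose 0; start
  pos 1: y in {5}, choose 5; 0->5 ok
  pos 2: x in {0,2,3,4}, choose 4; 5->4 ok
  pos 3: x in {0,2,3,4}, choose 2; 4->2 ok
  pos 4: y in {5}, choose 5; 2->5 ok
  pos 5: x in {0,2,3,4}, choose 3; 5->3 ok
  pos 6: x in {0,2,3,4}, choose 3; 3->3 ok
  pos 7: x in {0,2,3,4}, choose 3; 3->3 ok
  pos 8: x in {0,2,3,4}, choose 0; 3->0 ok
  pos 9: x in {0,2,3,4}, choose 0; 0->0 ok
  pos 10: x in {0,2,3,4}, choose 2; 0->2 ok
  pos 11: z in {1}, choose 1; 2->1 ok
  pos 12: x in {0,2,3,4}, choose 4; 1->4 ok
  pos 13: x in {0,2,3,4}, choose 2; 4->2 ok
  pos 14: x in {0,2,3,4}, choose 0; 2->0 ok
  pos 15: x in {0,2,3,4}, choose 0; 0->0 ok
  pos 16: x in {0,2,3,4}, choose 2; 0->2 ok
  pos 17: y in {5}, choose 5; 2->5 ok
  pos 18: x in {0,2,3,4}, choose 2; 5->2 ok
  pos 19: x in {0,2,3,4}, choose 3; 2->3 ok

0,5,4,2,5,3,3,3,0,0,2,1,4,2,0,0,2,5,2,3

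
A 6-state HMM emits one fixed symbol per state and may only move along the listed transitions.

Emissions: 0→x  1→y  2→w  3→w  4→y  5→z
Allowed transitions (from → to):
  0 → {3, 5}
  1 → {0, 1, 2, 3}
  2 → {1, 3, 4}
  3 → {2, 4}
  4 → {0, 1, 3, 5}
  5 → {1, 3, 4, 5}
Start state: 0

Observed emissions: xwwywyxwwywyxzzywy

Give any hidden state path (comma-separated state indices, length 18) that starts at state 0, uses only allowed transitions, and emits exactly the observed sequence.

0,3,2,1,2,4,0,3,2,1,2,4,0,5,5,1,3,4

  [0] x  {0}  => 0  start
  [1] w  {2,3}  => 3  0->3 ok
  [2] w  {2,3}  => 2  3->2 ok
  [3] y  {1,4}  => 1  2->1 ok
  [4] w  {2,3}  => 2  1->2 ok
  [5] y  {1,4}  => 4  2->4 ok
  [6] x  {0}  => 0  4->0 ok
  [7] w  {2,3}  => 3  0->3 ok
  [8] w  {2,3}  => 2  3->2 ok
  [9] y  {1,4}  => 1  2->1 ok
  [10] w  {2,3}  => 2  1->2 ok
  [11] y  {1,4}  => 4  2->4 ok
  [12] x  {0}  => 0  4->0 ok
  [13] z  {5}  => 5  0->5 ok
  [14] z  {5}  => 5  5->5 ok
  [15] y  {1,4}  => 1  5->1 ok
  [16] w  {2,3}  => 3  1->3 ok
  [17] y  {1,4}  => 4  3->4 ok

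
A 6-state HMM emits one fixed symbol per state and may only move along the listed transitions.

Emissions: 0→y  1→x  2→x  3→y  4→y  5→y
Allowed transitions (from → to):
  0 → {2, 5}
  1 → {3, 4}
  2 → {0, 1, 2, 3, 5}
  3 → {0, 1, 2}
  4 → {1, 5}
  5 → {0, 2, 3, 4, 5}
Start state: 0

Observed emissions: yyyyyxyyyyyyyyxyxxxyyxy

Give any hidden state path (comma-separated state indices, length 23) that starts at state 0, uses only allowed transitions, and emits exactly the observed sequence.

  0: obs=y cand={0,3,4,5} pick 0 [start]
  1: obs=y cand={0,3,4,5} pick 5 [0->5 ok]
  2: obs=y cand={0,3,4,5} pick 0 [5->0 ok]
  3: obs=y cand={0,3,4,5} pick 5 [0->5 ok]
  4: obs=y cand={0,3,4,5} pick 3 [5->3 ok]
  5: obs=x cand={1,2} pick 1 [3->1 ok]
  6: obs=y cand={0,3,4,5} pick 4 [1->4 ok]
  7: obs=y cand={0,3,4,5} pick 5 [4->5 ok]
  8: obs=y cand={0,3,4,5} pick 5 [5->5 ok]
  9: obs=y cand={0,3,4,5} pick 3 [5->3 ok]
  10: obs=y cand={0,3,4,5} pick 0 [3->0 ok]
  11: obs=y cand={0,3,4,5} pick 5 [0->5 ok]
  12: obs=y cand={0,3,4,5} pick 5 [5->5 ok]
  13: obs=y cand={0,3,4,5} pick 0 [5->0 ok]
  14: obs=x cand={1,2} pick 2 [0->2 ok]
  15: obs=y cand={0,3,4,5} pick 5 [2->5 ok]
  16: obs=x cand={1,2} pick 2 [5->2 ok]
  17: obs=x cand={1,2} pick 2 [2->2 ok]
  18: obs=x cand={1,2} pick 2 [2->2 ok]
  19: obs=y cand={0,3,4,5} pick 5 [2->5 ok]
  20: obs=y cand={0,3,4,5} pick 4 [5->4 ok]
  21: obs=x cand={1,2} pick 1 [4->1 ok]
  22: obs=y cand={0,3,4,5} pick 4 [1->4 ok]

0,5,0,5,3,1,4,5,5,3,0,5,5,0,2,5,2,2,2,5,4,1,4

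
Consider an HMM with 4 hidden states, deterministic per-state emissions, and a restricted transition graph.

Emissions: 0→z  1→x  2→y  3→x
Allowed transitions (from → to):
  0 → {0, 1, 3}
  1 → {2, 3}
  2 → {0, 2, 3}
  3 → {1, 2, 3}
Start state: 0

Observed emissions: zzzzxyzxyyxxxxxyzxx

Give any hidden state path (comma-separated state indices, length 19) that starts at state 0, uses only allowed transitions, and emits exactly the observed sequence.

  0: obs=z cand={0} pick 0 [start]
  1: obs=z cand={0} pick 0 [0->0 ok]
  2: obs=z cand={0} pick 0 [0->0 ok]
  3: obs=z cand={0} pick 0 [0->0 ok]
  4: obs=x cand={1,3} pick 3 [0->3 ok]
  5: obs=y cand={2} pick 2 [3->2 ok]
  6: obs=z cand={0} pick 0 [2->0 ok]
  7: obs=x cand={1,3} pick 3 [0->3 ok]
  8: obs=y cand={2} pick 2 [3->2 ok]
  9: obs=y cand={2} pick 2 [2->2 ok]
  10: obs=x cand={1,3} pick 3 [2->3 ok]
  11: obs=x cand={1,3} pick 1 [3->1 ok]
  12: obs=x cand={1,3} pick 3 [1->3 ok]
  13: obs=x cand={1,3} pick 3 [3->3 ok]
  14: obs=x cand={1,3} pick 3 [3->3 ok]
  15: obs=y cand={2} pick 2 [3->2 ok]
  16: obs=z cand={0} pick 0 [2->0 ok]
  17: obs=x cand={1,3} pick 1 [0->1 ok]
  18: obs=x cand={1,3} pick 3 [1->3 ok]

0,0,0,0,3,2,0,3,2,2,3,1,3,3,3,2,0,1,3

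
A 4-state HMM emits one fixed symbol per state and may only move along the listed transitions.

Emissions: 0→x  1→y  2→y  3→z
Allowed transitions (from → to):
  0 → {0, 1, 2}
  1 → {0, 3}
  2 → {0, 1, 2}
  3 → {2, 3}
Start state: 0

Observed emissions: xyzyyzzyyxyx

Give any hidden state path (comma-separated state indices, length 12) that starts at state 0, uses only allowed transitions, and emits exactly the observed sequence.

0,1,3,2,1,3,3,2,2,0,2,0

  0: obs=x cand={0} pick 0 [start]
  1: obs=y cand={1,2} pick 1 [0->1 ok]
  2: obs=z cand={3} pick 3 [1->3 ok]
  3: obs=y cand={1,2} pick 2 [3->2 ok]
  4: obs=y cand={1,2} pick 1 [2->1 ok]
  5: obs=z cand={3} pick 3 [1->3 ok]
  6: obs=z cand={3} pick 3 [3->3 ok]
  7: obs=y cand={1,2} pick 2 [3->2 ok]
  8: obs=y cand={1,2} pick 2 [2->2 ok]
  9: obs=x cand={0} pick 0 [2->0 ok]
  10: obs=y cand={1,2} pick 2 [0->2 ok]
  11: obs=x cand={0} pick 0 [2->0 ok]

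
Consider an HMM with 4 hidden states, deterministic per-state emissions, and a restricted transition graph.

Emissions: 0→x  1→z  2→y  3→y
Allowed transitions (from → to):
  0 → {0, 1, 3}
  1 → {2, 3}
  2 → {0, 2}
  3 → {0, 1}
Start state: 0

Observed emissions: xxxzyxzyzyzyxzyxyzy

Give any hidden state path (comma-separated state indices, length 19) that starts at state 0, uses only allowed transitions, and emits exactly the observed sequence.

  [0] x  {0}  => 0  start
  [1] x  {0}  => 0  0->0 ok
  [2] x  {0}  => 0  0->0 ok
  [3] z  {1}  => 1  0->1 ok
  [4] y  {2,3}  => 2  1->2 ok
  [5] x  {0}  => 0  2->0 ok
  [6] z  {1}  => 1  0->1 ok
  [7] y  {2,3}  => 3  1->3 ok
  [8] z  {1}  => 1  3->1 ok
  [9] y  {2,3}  => 3  1->3 ok
  [10] z  {1}  => 1  3->1 ok
  [11] y  {2,3}  => 2  1->2 ok
  [12] x  {0}  => 0  2->0 ok
  [13] z  {1}  => 1  0->1 ok
  [14] y  {2,3}  => 2  1->2 ok
  [15] x  {0}  => 0  2->0 ok
  [16] y  {2,3}  => 3  0->3 ok
  [17] z  {1}  => 1  3->1 ok
  [18] y  {2,3}  => 2  1->2 ok

0,0,0,1,2,0,1,3,1,3,1,2,0,1,2,0,3,1,2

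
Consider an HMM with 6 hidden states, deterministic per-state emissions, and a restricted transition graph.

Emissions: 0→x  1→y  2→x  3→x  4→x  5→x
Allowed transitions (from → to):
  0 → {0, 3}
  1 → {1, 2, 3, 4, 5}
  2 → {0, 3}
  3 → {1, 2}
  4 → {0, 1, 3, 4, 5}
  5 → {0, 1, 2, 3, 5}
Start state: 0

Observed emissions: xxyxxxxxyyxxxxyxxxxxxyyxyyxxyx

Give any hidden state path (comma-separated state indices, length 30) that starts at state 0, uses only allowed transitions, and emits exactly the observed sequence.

  0: obs=x cand={0,2,3,4,5} pick 0 [start]
  1: obs=x cand={0,2,3,4,5} pick 3 [0->3 ok]
  2: obs=y cand={1} pick 1 [3->1 ok]
  3: obs=x cand={0,2,3,4,5} pick 5 [1->5 ok]
  4: obs=x cand={0,2,3,4,5} pick 5 [5->5 ok]
  5: obs=x cand={0,2,3,4,5} pick 2 [5->2 ok]
  6: obs=x cand={0,2,3,4,5} pick 0 [2->0 ok]
  7: obs=x cand={0,2,3,4,5} pick 3 [0->3 ok]
  8: obs=y cand={1} pick 1 [3->1 ok]
  9: obs=y cand={1} pick 1 [1->1 ok]
  10: obs=x cand={0,2,3,4,5} pick 5 [1->5 ok]
  11: obs=x cand={0,2,3,4,5} pick 2 [5->2 ok]
  12: obs=x cand={0,2,3,4,5} pick 0 [2->0 ok]
  13: obs=x cand={0,2,3,4,5} pick 3 [0->3 ok]
  14: obs=y cand={1} pick 1 [3->1 ok]
  15: obs=x cand={0,2,3,4,5} pick 5 [1->5 ok]
  16: obs=x cand={0,2,3,4,5} pick 0 [5->0 ok]
  17: obs=x cand={0,2,3,4,5} pick 3 [0->3 ok]
  18: obs=x cand={0,2,3,4,5} pick 2 [3->2 ok]
  19: obs=x cand={0,2,3,4,5} pick 0 [2->0 ok]
  20: obs=x cand={0,2,3,4,5} pick 3 [0->3 ok]
  21: obs=y cand={1} pick 1 [3->1 ok]
  22: obs=y cand={1} pick 1 [1->1 ok]
  23: obs=x cand={0,2,3,4,5} pick 3 [1->3 ok]
  24: obs=y cand={1} pick 1 [3->1 ok]
  25: obs=y cand={1} pick 1 [1->1 ok]
  26: obs=x cand={0,2,3,4,5} pick 5 [1->5 ok]
  27: obs=x cand={0,2,3,4,5} pick 3 [5->3 ok]
  28: obs=y cand={1} pick 1 [3->1 ok]
  29: obs=x cand={0,2,3,4,5} pick 3 [1->3 ok]

0,3,1,5,5,2,0,3,1,1,5,2,0,3,1,5,0,3,2,0,3,1,1,3,1,1,5,3,1,3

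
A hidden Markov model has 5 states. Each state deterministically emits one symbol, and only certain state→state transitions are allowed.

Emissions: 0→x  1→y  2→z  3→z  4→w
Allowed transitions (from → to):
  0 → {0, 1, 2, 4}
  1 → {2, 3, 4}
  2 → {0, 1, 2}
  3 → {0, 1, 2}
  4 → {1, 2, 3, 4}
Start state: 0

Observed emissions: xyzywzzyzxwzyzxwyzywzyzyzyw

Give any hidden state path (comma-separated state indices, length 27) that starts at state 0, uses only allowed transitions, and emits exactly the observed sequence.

0,1,2,1,4,3,2,1,2,0,4,3,1,2,0,4,1,2,1,4,2,1,3,1,3,1,4

  t0 'x' -> {0}, take 0 (start)
  t1 'y' -> {1}, take 1 (0->1 ok)
  t2 'z' -> {2,3}, take 2 (1->2 ok)
  t3 'y' -> {1}, take 1 (2->1 ok)
  t4 'w' -> {4}, take 4 (1->4 ok)
  t5 'z' -> {2,3}, take 3 (4->3 ok)
  t6 'z' -> {2,3}, take 2 (3->2 ok)
  t7 'y' -> {1}, take 1 (2->1 ok)
  t8 'z' -> {2,3}, take 2 (1->2 ok)
  t9 'x' -> {0}, take 0 (2->0 ok)
  t10 'w' -> {4}, take 4 (0->4 ok)
  t11 'z' -> {2,3}, take 3 (4->3 ok)
  t12 'y' -> {1}, take 1 (3->1 ok)
  t13 'z' -> {2,3}, take 2 (1->2 ok)
  t14 'x' -> {0}, take 0 (2->0 ok)
  t15 'w' -> {4}, take 4 (0->4 ok)
  t16 'y' -> {1}, take 1 (4->1 ok)
  t17 'z' -> {2,3}, take 2 (1->2 ok)
  t18 'y' -> {1}, take 1 (2->1 ok)
  t19 'w' -> {4}, take 4 (1->4 ok)
  t20 'z' -> {2,3}, take 2 (4->2 ok)
  t21 'y' -> {1}, take 1 (2->1 ok)
  t22 'z' -> {2,3}, take 3 (1->3 ok)
  t23 'y' -> {1}, take 1 (3->1 ok)
  t24 'z' -> {2,3}, take 3 (1->3 ok)
  t25 'y' -> {1}, take 1 (3->1 ok)
  t26 'w' -> {4}, take 4 (1->4 ok)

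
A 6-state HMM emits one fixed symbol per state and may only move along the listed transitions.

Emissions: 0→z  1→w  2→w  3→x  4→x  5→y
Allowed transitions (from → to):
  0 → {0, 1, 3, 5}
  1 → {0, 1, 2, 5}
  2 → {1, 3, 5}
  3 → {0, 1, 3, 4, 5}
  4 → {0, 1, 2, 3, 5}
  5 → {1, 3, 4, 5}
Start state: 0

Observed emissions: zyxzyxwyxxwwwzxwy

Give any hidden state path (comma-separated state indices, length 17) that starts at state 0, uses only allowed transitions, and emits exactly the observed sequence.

0,5,3,0,5,4,1,5,4,3,1,2,1,0,3,1,5

  t0 'z' -> {0}, take 0 (start)
  t1 'y' -> {5}, take 5 (0->5 ok)
  t2 'x' -> {3,4}, take 3 (5->3 ok)
  t3 'z' -> {0}, take 0 (3->0 ok)
  t4 'y' -> {5}, take 5 (0->5 ok)
  t5 'x' -> {3,4}, take 4 (5->4 ok)
  t6 'w' -> {1,2}, take 1 (4->1 ok)
  t7 'y' -> {5}, take 5 (1->5 ok)
  t8 'x' -> {3,4}, take 4 (5->4 ok)
  t9 'x' -> {3,4}, take 3 (4->3 ok)
  t10 'w' -> {1,2}, take 1 (3->1 ok)
  t11 'w' -> {1,2}, take 2 (1->2 ok)
  t12 'w' -> {1,2}, take 1 (2->1 ok)
  t13 'z' -> {0}, take 0 (1->0 ok)
  t14 'x' -> {3,4}, take 3 (0->3 ok)
  t15 'w' -> {1,2}, take 1 (3->1 ok)
  t16 'y' -> {5}, take 5 (1->5 ok)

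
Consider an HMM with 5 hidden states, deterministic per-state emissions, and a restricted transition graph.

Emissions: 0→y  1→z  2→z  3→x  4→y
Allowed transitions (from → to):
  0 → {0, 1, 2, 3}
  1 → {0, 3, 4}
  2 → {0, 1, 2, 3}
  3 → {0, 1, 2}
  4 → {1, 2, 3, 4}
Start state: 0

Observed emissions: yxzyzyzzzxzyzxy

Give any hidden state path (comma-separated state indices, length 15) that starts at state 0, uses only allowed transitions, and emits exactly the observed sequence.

  t0 'y' -> {0,4}, take 0 (start)
  t1 'x' -> {3}, take 3 (0->3 ok)
  t2 'z' -> {1,2}, take 1 (3->1 ok)
  t3 'y' -> {0,4}, take 4 (1->4 ok)
  t4 'z' -> {1,2}, take 2 (4->2 ok)
  t5 'y' -> {0,4}, take 0 (2->0 ok)
  t6 'z' -> {1,2}, take 2 (0->2 ok)
  t7 'z' -> {1,2}, take 2 (2->2 ok)
  t8 'z' -> {1,2}, take 1 (2->1 ok)
  t9 'x' -> {3}, take 3 (1->3 ok)
  t10 'z' -> {1,2}, take 1 (3->1 ok)
  t11 'y' -> {0,4}, take 0 (1->0 ok)
  t12 'z' -> {1,2}, take 2 (0->2 ok)
  t13 'x' -> {3}, take 3 (2->3 ok)
  t14 'y' -> {0,4}, take 0 (3->0 ok)

0,3,1,4,2,0,2,2,1,3,1,0,2,3,0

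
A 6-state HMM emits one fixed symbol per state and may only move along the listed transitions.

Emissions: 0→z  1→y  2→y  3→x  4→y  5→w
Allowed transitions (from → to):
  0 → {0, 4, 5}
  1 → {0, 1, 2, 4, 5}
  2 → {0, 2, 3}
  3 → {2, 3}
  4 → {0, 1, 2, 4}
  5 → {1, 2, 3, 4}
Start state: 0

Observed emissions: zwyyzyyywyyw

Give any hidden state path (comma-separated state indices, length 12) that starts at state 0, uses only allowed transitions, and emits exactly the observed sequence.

0,5,2,2,0,4,1,1,5,4,1,5

  [0] z  {0}  => 0  start
  [1] w  {5}  => 5  0->5 ok
  [2] y  {1,2,4}  => 2  5->2 ok
  [3] y  {1,2,4}  => 2  2->2 ok
  [4] z  {0}  => 0  2->0 ok
  [5] y  {1,2,4}  => 4  0->4 ok
  [6] y  {1,2,4}  => 1  4->1 ok
  [7] y  {1,2,4}  => 1  1->1 ok
  [8] w  {5}  => 5  1->5 ok
  [9] y  {1,2,4}  => 4  5->4 ok
  [10] y  {1,2,4}  => 1  4->1 ok
  [11] w  {5}  => 5  1->5 ok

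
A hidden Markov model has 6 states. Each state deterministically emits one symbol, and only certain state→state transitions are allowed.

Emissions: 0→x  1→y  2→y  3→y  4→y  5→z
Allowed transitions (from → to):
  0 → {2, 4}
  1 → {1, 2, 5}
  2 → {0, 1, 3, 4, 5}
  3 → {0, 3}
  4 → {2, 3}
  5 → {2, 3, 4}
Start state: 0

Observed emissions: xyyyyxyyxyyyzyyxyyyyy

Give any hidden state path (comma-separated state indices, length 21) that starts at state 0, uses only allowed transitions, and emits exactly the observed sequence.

0,4,2,3,3,0,2,3,0,2,1,1,5,3,3,0,2,1,2,3,3

  t0 'x' -> {0}, take 0 (start)
  t1 'y' -> {1,2,3,4}, take 4 (0->4 ok)
  t2 'y' -> {1,2,3,4}, take 2 (4->2 ok)
  t3 'y' -> {1,2,3,4}, take 3 (2->3 ok)
  t4 'y' -> {1,2,3,4}, take 3 (3->3 ok)
  t5 'x' -> {0}, take 0 (3->0 ok)
  t6 'y' -> {1,2,3,4}, take 2 (0->2 ok)
  t7 'y' -> {1,2,3,4}, take 3 (2->3 ok)
  t8 'x' -> {0}, take 0 (3->0 ok)
  t9 'y' -> {1,2,3,4}, take 2 (0->2 ok)
  t10 'y' -> {1,2,3,4}, take 1 (2->1 ok)
  t11 'y' -> {1,2,3,4}, take 1 (1->1 ok)
  t12 'z' -> {5}, take 5 (1->5 ok)
  t13 'y' -> {1,2,3,4}, take 3 (5->3 ok)
  t14 'y' -> {1,2,3,4}, take 3 (3->3 ok)
  t15 'x' -> {0}, take 0 (3->0 ok)
  t16 'y' -> {1,2,3,4}, take 2 (0->2 ok)
  t17 'y' -> {1,2,3,4}, take 1 (2->1 ok)
  t18 'y' -> {1,2,3,4}, take 2 (1->2 ok)
  t19 'y' -> {1,2,3,4}, take 3 (2->3 ok)
  t20 'y' -> {1,2,3,4}, take 3 (3->3 ok)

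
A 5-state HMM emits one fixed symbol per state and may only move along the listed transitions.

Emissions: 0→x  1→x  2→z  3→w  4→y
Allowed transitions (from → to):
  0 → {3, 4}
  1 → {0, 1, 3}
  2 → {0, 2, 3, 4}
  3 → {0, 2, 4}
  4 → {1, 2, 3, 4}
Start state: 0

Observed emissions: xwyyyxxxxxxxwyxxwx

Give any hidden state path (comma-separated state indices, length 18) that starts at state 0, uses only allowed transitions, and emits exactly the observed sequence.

  pos 0: x in {0,1}, choose 0; start
  pos 1: w in {3}, choose 3; 0->3 ok
  pos 2: y in {4}, choose 4; 3->4 ok
  pos 3: y in {4}, choose 4; 4->4 ok
  pos 4: y in {4}, choose 4; 4->4 ok
  pos 5: x in {0,1}, choose 1; 4->1 ok
  pos 6: x in {0,1}, choose 1; 1->1 ok
  pos 7: x in {0,1}, choose 1; 1->1 ok
  pos 8: x in {0,1}, choose 1; 1->1 ok
  pos 9: x in {0,1}, choose 1; 1->1 ok
  pos 10: x in {0,1}, choose 1; 1->1 ok
  pos 11: x in {0,1}, choose 0; 1->0 ok
  pos 12: w in {3}, choose 3; 0->3 ok
  pos 13: y in {4}, choose 4; 3->4 ok
  pos 14: x in {0,1}, choose 1; 4->1 ok
  pos 15: x in {0,1}, choose 1; 1->1 ok
  pos 16: w in {3}, choose 3; 1->3 ok
  pos 17: x in {0,1}, choose 0; 3->0 ok

0,3,4,4,4,1,1,1,1,1,1,0,3,4,1,1,3,0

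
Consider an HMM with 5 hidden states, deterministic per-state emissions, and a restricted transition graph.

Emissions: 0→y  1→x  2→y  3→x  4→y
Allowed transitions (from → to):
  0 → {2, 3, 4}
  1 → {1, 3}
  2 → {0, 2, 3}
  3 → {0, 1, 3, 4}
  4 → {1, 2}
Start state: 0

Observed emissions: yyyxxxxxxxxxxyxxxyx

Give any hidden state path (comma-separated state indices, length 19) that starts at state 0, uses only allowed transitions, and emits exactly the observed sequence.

  0: obs=y cand={0,2,4} pick 0 [start]
  1: obs=y cand={0,2,4} pick 2 [0->2 ok]
  2: obs=y cand={0,2,4} pick 0 [2->0 ok]
  3: obs=x cand={1,3} pick 3 [0->3 ok]
  4: obs=x cand={1,3} pick 1 [3->1 ok]
  5: obs=x cand={1,3} pick 1 [1->1 ok]
  6: obs=x cand={1,3} pick 3 [1->3 ok]
  7: obs=x cand={1,3} pick 3 [3->3 ok]
  8: obs=x cand={1,3} pick 1 [3->1 ok]
  9: obs=x cand={1,3} pick 1 [1->1 ok]
  10: obs=x cand={1,3} pick 1 [1->1 ok]
  11: obs=x cand={1,3} pick 1 [1->1 ok]
  12: obs=x cand={1,3} pick 3 [1->3 ok]
  13: obs=y cand={0,2,4} pick 4 [3->4 ok]
  14: obs=x cand={1,3} pick 1 [4->1 ok]
  15: obs=x cand={1,3} pick 1 [1->1 ok]
  16: obs=x cand={1,3} pick 3 [1->3 ok]
  17: obs=y cand={0,2,4} pick 0 [3->0 ok]
  18: obs=x cand={1,3} pick 3 [0->3 ok]

0,2,0,3,1,1,3,3,1,1,1,1,3,4,1,1,3,0,3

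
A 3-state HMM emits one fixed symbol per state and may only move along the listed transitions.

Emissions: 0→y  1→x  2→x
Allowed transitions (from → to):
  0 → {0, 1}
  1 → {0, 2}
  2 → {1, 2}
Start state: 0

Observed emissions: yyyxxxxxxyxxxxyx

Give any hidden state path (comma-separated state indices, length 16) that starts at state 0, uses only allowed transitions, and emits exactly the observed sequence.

0,0,0,1,2,2,2,2,1,0,1,2,2,1,0,1

  t0 'y' -> {0}, take 0 (start)
  t1 'y' -> {0}, take 0 (0->0 ok)
  t2 'y' -> {0}, take 0 (0->0 ok)
  t3 'x' -> {1,2}, take 1 (0->1 ok)
  t4 'x' -> {1,2}, take 2 (1->2 ok)
  t5 'x' -> {1,2}, take 2 (2->2 ok)
  t6 'x' -> {1,2}, take 2 (2->2 ok)
  t7 'x' -> {1,2}, take 2 (2->2 ok)
  t8 'x' -> {1,2}, take 1 (2->1 ok)
  t9 'y' -> {0}, take 0 (1->0 ok)
  t10 'x' -> {1,2}, take 1 (0->1 ok)
  t11 'x' -> {1,2}, take 2 (1->2 ok)
  t12 'x' -> {1,2}, take 2 (2->2 ok)
  t13 'x' -> {1,2}, take 1 (2->1 ok)
  t14 'y' -> {0}, take 0 (1->0 ok)
  t15 'x' -> {1,2}, take 1 (0->1 ok)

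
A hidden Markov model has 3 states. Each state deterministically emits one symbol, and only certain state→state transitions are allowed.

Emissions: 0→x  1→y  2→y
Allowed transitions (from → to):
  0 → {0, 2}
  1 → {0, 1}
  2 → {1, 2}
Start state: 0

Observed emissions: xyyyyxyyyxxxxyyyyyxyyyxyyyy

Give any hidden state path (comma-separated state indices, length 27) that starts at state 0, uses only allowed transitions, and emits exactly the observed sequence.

  0: obs=x cand={0} pick 0 [start]
  1: obs=y cand={1,2} pick 2 [0->2 ok]
  2: obs=y cand={1,2} pick 1 [2->1 ok]
  3: obs=y cand={1,2} pick 1 [1->1 ok]
  4: obs=y cand={1,2} pick 1 [1->1 ok]
  5: obs=x cand={0} pick 0 [1->0 ok]
  6: obs=y cand={1,2} pick 2 [0->2 ok]
  7: obs=y cand={1,2} pick 2 [2->2 ok]
  8: obs=y cand={1,2} pick 1 [2->1 ok]
  9: obs=x cand={0} pick 0 [1->0 ok]
  10: obs=x cand={0} pick 0 [0->0 ok]
  11: obs=x cand={0} pick 0 [0->0 ok]
  12: obs=x cand={0} pick 0 [0->0 ok]
  13: obs=y cand={1,2} pick 2 [0->2 ok]
  14: obs=y cand={1,2} pick 2 [2->2 ok]
  15: obs=y cand={1,2} pick 2 [2->2 ok]
  16: obs=y cand={1,2} pick 2 [2->2 ok]
  17: obs=y cand={1,2} pick 1 [2->1 ok]
  18: obs=x cand={0} pick 0 [1->0 ok]
  19: obs=y cand={1,2} pick 2 [0->2 ok]
  20: obs=y cand={1,2} pick 2 [2->2 ok]
  21: obs=y cand={1,2} pick 1 [2->1 ok]
  22: obs=x cand={0} pick 0 [1->0 ok]
  23: obs=y cand={1,2} pick 2 [0->2 ok]
  24: obs=y cand={1,2} pick 1 [2->1 ok]
  25: obs=y cand={1,2} pick 1 [1->1 ok]
  26: obs=y cand={1,2} pick 1 [1->1 ok]

0,2,1,1,1,0,2,2,1,0,0,0,0,2,2,2,2,1,0,2,2,1,0,2,1,1,1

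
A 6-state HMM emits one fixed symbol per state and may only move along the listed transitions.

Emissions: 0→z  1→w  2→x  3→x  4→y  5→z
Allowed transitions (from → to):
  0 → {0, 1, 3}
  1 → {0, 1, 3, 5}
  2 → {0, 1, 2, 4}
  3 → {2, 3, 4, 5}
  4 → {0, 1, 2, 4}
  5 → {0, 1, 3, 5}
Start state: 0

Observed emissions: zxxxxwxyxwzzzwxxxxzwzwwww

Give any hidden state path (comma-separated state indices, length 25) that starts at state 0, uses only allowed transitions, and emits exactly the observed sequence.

  0: obs=z cand={0,5} pick 0 [start]
  1: obs=x cand={2,3} pick 3 [0->3 ok]
  2: obs=x cand={2,3} pick 3 [3->3 ok]
  3: obs=x cand={2,3} pick 3 [3->3 ok]
  4: obs=x cand={2,3} pick 2 [3->2 ok]
  5: obs=w cand={1} pick 1 [2->1 ok]
  6: obs=x cand={2,3} pick 3 [1->3 ok]
  7: obs=y cand={4} pick 4 [3->4 ok]
  8: obs=x cand={2,3} pick 2 [4->2 ok]
  9: obs=w cand={1} pick 1 [2->1 ok]
  10: obs=z cand={0,5} pick 0 [1->0 ok]
  11: obs=z cand={0,5} pick 0 [0->0 ok]
  12: obs=z cand={0,5} pick 0 [0->0 ok]
  13: obs=w cand={1} pick 1 [0->1 ok]
  14: obs=x cand={2,3} pick 3 [1->3 ok]
  15: obs=x cand={2,3} pick 3 [3->3 ok]
  16: obs=x cand={2,3} pick 3 [3->3 ok]
  17: obs=x cand={2,3} pick 3 [3->3 ok]
  18: obs=z cand={0,5} pick 5 [3->5 ok]
  19: obs=w cand={1} pick 1 [5->1 ok]
  20: obs=z cand={0,5} pick 0 [1->0 ok]
  21: obs=w cand={1} pick 1 [0->1 ok]
  22: obs=w cand={1} pick 1 [1->1 ok]
  23: obs=w cand={1} pick 1 [1->1 ok]
  24: obs=w cand={1} pick 1 [1->1 ok]

0,3,3,3,2,1,3,4,2,1,0,0,0,1,3,3,3,3,5,1,0,1,1,1,1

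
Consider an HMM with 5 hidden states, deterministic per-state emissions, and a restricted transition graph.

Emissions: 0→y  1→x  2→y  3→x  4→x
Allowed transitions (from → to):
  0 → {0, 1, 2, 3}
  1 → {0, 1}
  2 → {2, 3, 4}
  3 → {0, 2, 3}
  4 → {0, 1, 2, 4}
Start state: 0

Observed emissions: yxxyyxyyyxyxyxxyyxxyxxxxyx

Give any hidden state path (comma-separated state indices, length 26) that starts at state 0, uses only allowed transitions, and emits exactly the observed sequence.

0,3,3,0,2,3,0,0,0,1,0,1,0,3,3,0,2,3,3,2,4,4,1,1,0,3

  pos 0: y in {0,2}, choose 0; start
  pos 1: x in {1,3,4}, choose 3; 0->3 ok
  pos 2: x in {1,3,4}, choose 3; 3->3 ok
  pos 3: y in {0,2}, choose 0; 3->0 ok
  pos 4: y in {0,2}, choose 2; 0->2 ok
  pos 5: x in {1,3,4}, choose 3; 2->3 ok
  pos 6: y in {0,2}, choose 0; 3->0 ok
  pos 7: y in {0,2}, choose 0; 0->0 ok
  pos 8: y in {0,2}, choose 0; 0->0 ok
  pos 9: x in {1,3,4}, choose 1; 0->1 ok
  pos 10: y in {0,2}, choose 0; 1->0 ok
  pos 11: x in {1,3,4}, choose 1; 0->1 ok
  pos 12: y in {0,2}, choose 0; 1->0 ok
  pos 13: x in {1,3,4}, choose 3; 0->3 ok
  pos 14: x in {1,3,4}, choose 3; 3->3 ok
  pos 15: y in {0,2}, choose 0; 3->0 ok
  pos 16: y in {0,2}, choose 2; 0->2 ok
  pos 17: x in {1,3,4}, choose 3; 2->3 ok
  pos 18: x in {1,3,4}, choose 3; 3->3 ok
  pos 19: y in {0,2}, choose 2; 3->2 ok
  pos 20: x in {1,3,4}, choose 4; 2->4 ok
  pos 21: x in {1,3,4}, choose 4; 4->4 ok
  pos 22: x in {1,3,4}, choose 1; 4->1 ok
  pos 23: x in {1,3,4}, choose 1; 1->1 ok
  pos 24: y in {0,2}, choose 0; 1->0 ok
  pos 25: x in {1,3,4}, choose 3; 0->3 ok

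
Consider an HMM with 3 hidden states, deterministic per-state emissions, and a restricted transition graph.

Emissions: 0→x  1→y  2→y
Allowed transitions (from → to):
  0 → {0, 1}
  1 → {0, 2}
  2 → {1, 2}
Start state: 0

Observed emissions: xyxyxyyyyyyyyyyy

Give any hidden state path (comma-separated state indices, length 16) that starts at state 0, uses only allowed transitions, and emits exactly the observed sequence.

0,1,0,1,0,1,2,2,1,2,2,1,2,2,1,2

  t0 'x' -> {0}, take 0 (start)
  t1 'y' -> {1,2}, take 1 (0->1 ok)
  t2 'x' -> {0}, take 0 (1->0 ok)
  t3 'y' -> {1,2}, take 1 (0->1 ok)
  t4 'x' -> {0}, take 0 (1->0 ok)
  t5 'y' -> {1,2}, take 1 (0->1 ok)
  t6 'y' -> {1,2}, take 2 (1->2 ok)
  t7 'y' -> {1,2}, take 2 (2->2 ok)
  t8 'y' -> {1,2}, take 1 (2->1 ok)
  t9 'y' -> {1,2}, take 2 (1->2 ok)
  t10 'y' -> {1,2}, take 2 (2->2 ok)
  t11 'y' -> {1,2}, take 1 (2->1 ok)
  t12 'y' -> {1,2}, take 2 (1->2 ok)
  t13 'y' -> {1,2}, take 2 (2->2 ok)
  t14 'y' -> {1,2}, take 1 (2->1 ok)
  t15 'y' -> {1,2}, take 2 (1->2 ok)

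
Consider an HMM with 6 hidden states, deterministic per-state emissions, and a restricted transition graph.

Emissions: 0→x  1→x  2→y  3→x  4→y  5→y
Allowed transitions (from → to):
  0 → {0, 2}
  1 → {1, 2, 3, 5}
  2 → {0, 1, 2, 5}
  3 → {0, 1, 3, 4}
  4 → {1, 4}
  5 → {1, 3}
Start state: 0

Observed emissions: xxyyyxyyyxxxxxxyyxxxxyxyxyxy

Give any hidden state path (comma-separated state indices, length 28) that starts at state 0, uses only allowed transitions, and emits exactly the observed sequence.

  [0] x  {0,1,3}  => 0  start
  [1] x  {0,1,3}  => 0  0->0 ok
  [2] y  {2,4,5}  => 2  0->2 ok
  [3] y  {2,4,5}  => 2  2->2 ok
  [4] y  {2,4,5}  => 5  2->5 ok
  [5] x  {0,1,3}  => 3  5->3 ok
  [6] y  {2,4,5}  => 4  3->4 ok
  [7] y  {2,4,5}  => 4  4->4 ok
  [8] y  {2,4,5}  => 4  4->4 ok
  [9] x  {0,1,3}  => 1  4->1 ok
  [10] x  {0,1,3}  => 3  1->3 ok
  [11] x  {0,1,3}  => 3  3->3 ok
  [12] x  {0,1,3}  => 1  3->1 ok
  [13] x  {0,1,3}  => 3  1->3 ok
  [14] x  {0,1,3}  => 0  3->0 ok
  [15] y  {2,4,5}  => 2  0->2 ok
  [16] y  {2,4,5}  => 5  2->5 ok
  [17] x  {0,1,3}  => 3  5->3 ok
  [18] x  {0,1,3}  => 1  3->1 ok
  [19] x  {0,1,3}  => 1  1->1 ok
  [20] x  {0,1,3}  => 1  1->1 ok
  [21] y  {2,4,5}  => 2  1->2 ok
  [22] x  {0,1,3}  => 1  2->1 ok
  [23] y  {2,4,5}  => 5  1->5 ok
  [24] x  {0,1,3}  => 1  5->1 ok
  [25] y  {2,4,5}  => 2  1->2 ok
  [26] x  {0,1,3}  => 0  2->0 ok
  [27] y  {2,4,5}  => 2  0->2 ok

0,0,2,2,5,3,4,4,4,1,3,3,1,3,0,2,5,3,1,1,1,2,1,5,1,2,0,2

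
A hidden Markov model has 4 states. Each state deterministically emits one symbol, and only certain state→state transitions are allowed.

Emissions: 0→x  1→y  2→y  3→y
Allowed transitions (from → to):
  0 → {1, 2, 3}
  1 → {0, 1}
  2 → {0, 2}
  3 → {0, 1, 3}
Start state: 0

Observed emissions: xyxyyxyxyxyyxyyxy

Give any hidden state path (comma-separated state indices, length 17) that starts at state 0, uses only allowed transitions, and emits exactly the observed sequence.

  pos 0: x in {0}, choose 0; start
  pos 1: y in {1,2,3}, choose 2; 0->2 ok
  pos 2: x in {0}, choose 0; 2->0 ok
  pos 3: y in {1,2,3}, choose 2; 0->2 ok
  pos 4: y in {1,2,3}, choose 2; 2->2 ok
  pos 5: x in {0}, choose 0; 2->0 ok
  pos 6: y in {1,2,3}, choose 1; 0->1 ok
  pos 7: x in {0}, choose 0; 1->0 ok
  pos 8: y in {1,2,3}, choose 2; 0->2 ok
  pos 9: x in {0}, choose 0; 2->0 ok
  pos 10: y in {1,2,3}, choose 3; 0->3 ok
  pos 11: y in {1,2,3}, choose 1; 3->1 ok
  pos 12: x in {0}, choose 0; 1->0 ok
  pos 13: y in {1,2,3}, choose 2; 0->2 ok
  pos 14: y in {1,2,3}, choose 2; 2->2 ok
  pos 15: x in {0}, choose 0; 2->0 ok
  pos 16: y in {1,2,3}, choose 2; 0->2 ok

0,2,0,2,2,0,1,0,2,0,3,1,0,2,2,0,2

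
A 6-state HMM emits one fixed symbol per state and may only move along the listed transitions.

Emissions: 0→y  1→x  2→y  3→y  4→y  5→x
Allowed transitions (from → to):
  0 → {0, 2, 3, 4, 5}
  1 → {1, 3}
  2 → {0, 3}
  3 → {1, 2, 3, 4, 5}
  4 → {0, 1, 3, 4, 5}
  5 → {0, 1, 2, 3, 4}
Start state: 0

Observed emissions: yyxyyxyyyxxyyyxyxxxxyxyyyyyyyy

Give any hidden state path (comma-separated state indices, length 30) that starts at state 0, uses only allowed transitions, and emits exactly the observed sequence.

0,4,1,3,3,5,4,0,0,5,1,3,4,4,1,3,1,1,1,1,3,5,3,2,0,0,0,2,0,4

  0: obs=y cand={0,2,3,4} pick 0 [start]
  1: obs=y cand={0,2,3,4} pick 4 [0->4 ok]
  2: obs=x cand={1,5} pick 1 [4->1 ok]
  3: obs=y cand={0,2,3,4} pick 3 [1->3 ok]
  4: obs=y cand={0,2,3,4} pick 3 [3->3 ok]
  5: obs=x cand={1,5} pick 5 [3->5 ok]
  6: obs=y cand={0,2,3,4} pick 4 [5->4 ok]
  7: obs=y cand={0,2,3,4} pick 0 [4->0 ok]
  8: obs=y cand={0,2,3,4} pick 0 [0->0 ok]
  9: obs=x cand={1,5} pick 5 [0->5 ok]
  10: obs=x cand={1,5} pick 1 [5->1 ok]
  11: obs=y cand={0,2,3,4} pick 3 [1->3 ok]
  12: obs=y cand={0,2,3,4} pick 4 [3->4 ok]
  13: obs=y cand={0,2,3,4} pick 4 [4->4 ok]
  14: obs=x cand={1,5} pick 1 [4->1 ok]
  15: obs=y cand={0,2,3,4} pick 3 [1->3 ok]
  16: obs=x cand={1,5} pick 1 [3->1 ok]
  17: obs=x cand={1,5} pick 1 [1->1 ok]
  18: obs=x cand={1,5} pick 1 [1->1 ok]
  19: obs=x cand={1,5} pick 1 [1->1 ok]
  20: obs=y cand={0,2,3,4} pick 3 [1->3 ok]
  21: obs=x cand={1,5} pick 5 [3->5 ok]
  22: obs=y cand={0,2,3,4} pick 3 [5->3 ok]
  23: obs=y cand={0,2,3,4} pick 2 [3->2 ok]
  24: obs=y cand={0,2,3,4} pick 0 [2->0 ok]
  25: obs=y cand={0,2,3,4} pick 0 [0->0 ok]
  26: obs=y cand={0,2,3,4} pick 0 [0->0 ok]
  27: obs=y cand={0,2,3,4} pick 2 [0->2 ok]
  28: obs=y cand={0,2,3,4} pick 0 [2->0 ok]
  29: obs=y cand={0,2,3,4} pick 4 [0->4 ok]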